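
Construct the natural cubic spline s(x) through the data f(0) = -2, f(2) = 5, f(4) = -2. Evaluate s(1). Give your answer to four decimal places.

2.8125

With σ_i denoting the second derivative at x_i, h_i = 2, 2, and Δ_i = (y_(i+1) − y_i)/h_i = 7/2, -7/2:
  2·σ_0 + 8·σ_1 + 2·σ_2 = 6(Δ_1 - Δ_0) = -42
Natural end conditions: σ_0 = σ_2 = 0.
Forward elimination and back-substitution give σ_0 = 0, σ_1 = -21/4, σ_2 = 0.
On [0, 2], s(x) = -2 + 21/4·x + 0·x² - 7/16·x³.
With x = 1: s(1) = 45/16.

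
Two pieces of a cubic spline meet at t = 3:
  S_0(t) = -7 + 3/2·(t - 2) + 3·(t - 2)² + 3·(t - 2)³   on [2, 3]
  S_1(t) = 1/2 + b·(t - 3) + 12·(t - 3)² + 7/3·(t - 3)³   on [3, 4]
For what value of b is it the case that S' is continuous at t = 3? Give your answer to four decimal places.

16.5000

S_0'(t) = 3/2 + 6·(t - 2) + 9·(t - 2)², so S_0'(3) = 33/2. On the right, S_1'(3) = b, so b = 33/2.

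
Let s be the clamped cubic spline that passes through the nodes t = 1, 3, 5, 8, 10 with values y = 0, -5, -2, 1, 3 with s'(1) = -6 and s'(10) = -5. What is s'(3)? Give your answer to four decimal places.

Write M_i for s''(x_i). With h_i = 2, 2, 3, 2 and divided differences Δ_i = -5/2, 3/2, 1, 1, the continuity of s' gives the tridiagonal system
  2·M_0 + 8·M_1 + 2·M_2 = 6(Δ_1 - Δ_0) = 24
  2·M_1 + 10·M_2 + 3·M_3 = 6(Δ_2 - Δ_1) = -3
  3·M_2 + 10·M_3 + 2·M_4 = 6(Δ_3 - Δ_2) = 0
Clamped end conditions give two more equations: 2h_0·M_0 + h_0·M_1 = 6(Δ_0 - s'(1)) = 21 and h_3·M_3 + 2h_3·M_4 = 6(s'(10) - Δ_3) = -36.
Hence M_0 = 240/59, M_1 = 279/118, M_2 = -90/59, M_3 = 148/59, M_4 = -605/59.
On [3, 5], s'(t) = b_1 + 2c_1·(t - 3) + 3d_1·(t - 3)² with b_1 = Δ_1 - h_1(2M_1 + M_2)/6 = 51/118, c_1 = M_1/2 = 279/236, d_1 = (M_2 - M_1)/(6h_1) = -153/472. So s'(3) = 51/118.

0.4322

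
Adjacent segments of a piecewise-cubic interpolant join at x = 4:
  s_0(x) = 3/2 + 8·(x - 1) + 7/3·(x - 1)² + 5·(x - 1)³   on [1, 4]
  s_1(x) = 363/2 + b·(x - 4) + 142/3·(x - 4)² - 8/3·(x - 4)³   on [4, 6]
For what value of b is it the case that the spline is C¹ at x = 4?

157

s_0'(x) = 8 + 14/3·(x - 1) + 15·(x - 1)², so s_0'(4) = 157. On the right, s_1'(4) = b, so b = 157.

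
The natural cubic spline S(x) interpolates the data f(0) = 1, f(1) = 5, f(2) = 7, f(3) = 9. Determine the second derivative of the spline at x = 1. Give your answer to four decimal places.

With m_i denoting the second derivative at x_i, h_i = 1, 1, 1, and Δ_i = (y_(i+1) − y_i)/h_i = 4, 2, 2:
  1·m_0 + 4·m_1 + 1·m_2 = 6(Δ_1 - Δ_0) = -12
  1·m_1 + 4·m_2 + 1·m_3 = 6(Δ_2 - Δ_1) = 0
Natural end conditions: m_0 = m_3 = 0.
Solving: m_0 = 0, m_1 = -16/5, m_2 = 4/5, m_3 = 0.

-3.2000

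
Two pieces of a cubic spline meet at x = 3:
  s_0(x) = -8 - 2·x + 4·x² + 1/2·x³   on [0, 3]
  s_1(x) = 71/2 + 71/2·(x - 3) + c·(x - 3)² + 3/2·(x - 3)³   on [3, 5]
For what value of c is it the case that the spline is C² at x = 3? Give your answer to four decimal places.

s_0''(x) = 8 + 3·x, so s_0''(3) = 17. On the right, s_1''(3) = 2c, so c = 17/2.

8.5000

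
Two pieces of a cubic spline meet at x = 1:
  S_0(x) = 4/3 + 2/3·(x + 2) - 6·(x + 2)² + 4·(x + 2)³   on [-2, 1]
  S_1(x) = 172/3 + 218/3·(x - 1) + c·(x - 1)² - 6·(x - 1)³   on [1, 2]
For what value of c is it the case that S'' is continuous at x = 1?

30

S_0''(x) = -12 + 24·(x + 2), so S_0''(1) = 60. On the right, S_1''(1) = 2c, so c = 30.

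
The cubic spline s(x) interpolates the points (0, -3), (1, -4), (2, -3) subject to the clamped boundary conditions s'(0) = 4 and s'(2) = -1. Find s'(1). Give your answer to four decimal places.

Put m_i = s'' at the i-th knot. Here h = (1, 1) and Δ = (-1, 1), so the interior equations h_(i-1)·m_(i-1) + 2(h_(i-1)+h_i)·m_i + h_i·m_(i+1) = 6(Δ_i − Δ_(i-1)) read
  1·m_0 + 4·m_1 + 1·m_2 = 6(Δ_1 - Δ_0) = 12
Clamped end conditions give two more equations: 2h_0·m_0 + h_0·m_1 = 6(Δ_0 - s'(0)) = -30 and h_1·m_1 + 2h_1·m_2 = 6(s'(2) - Δ_1) = -12.
Forward elimination and back-substitution give m_0 = -41/2, m_1 = 11, m_2 = -23/2.
On [1, 2], s'(x) = b_1 + 2c_1·(x - 1) + 3d_1·(x - 1)² with b_1 = Δ_1 - h_1(2m_1 + m_2)/6 = -3/4, c_1 = m_1/2 = 11/2, d_1 = (m_2 - m_1)/(6h_1) = -15/4. So s'(1) = -3/4.

-0.7500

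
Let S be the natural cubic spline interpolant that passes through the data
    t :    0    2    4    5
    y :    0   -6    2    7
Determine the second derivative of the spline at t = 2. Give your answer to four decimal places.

With σ_i denoting the second derivative at x_i, h_i = 2, 2, 1, and Δ_i = (y_(i+1) − y_i)/h_i = -3, 4, 5:
  2·σ_0 + 8·σ_1 + 2·σ_2 = 6(Δ_1 - Δ_0) = 42
  2·σ_1 + 6·σ_2 + 1·σ_3 = 6(Δ_2 - Δ_1) = 6
Natural end conditions: σ_0 = σ_3 = 0.
Forward elimination and back-substitution give σ_0 = 0, σ_1 = 60/11, σ_2 = -9/11, σ_3 = 0.

5.4545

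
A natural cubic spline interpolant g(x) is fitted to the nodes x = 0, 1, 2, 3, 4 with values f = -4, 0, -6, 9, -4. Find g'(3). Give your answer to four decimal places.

Let M_i = g''(x_i). Step sizes h_i = 1, 1, 1, 1; slopes of the chords Δ_i = (y_(i+1) - y_i)/h_i = 4, -6, 15, -13.
  1·M_0 + 4·M_1 + 1·M_2 = 6(Δ_1 - Δ_0) = -60
  1·M_1 + 4·M_2 + 1·M_3 = 6(Δ_2 - Δ_1) = 126
  1·M_2 + 4·M_3 + 1·M_4 = 6(Δ_3 - Δ_2) = -168
Natural end conditions: M_0 = M_4 = 0.
Solving: M_0 = 0, M_1 = -393/14, M_2 = 366/7, M_3 = -771/14, M_4 = 0.
On [3, 4], g'(x) = b_3 + 2c_3·(x - 3) + 3d_3·(x - 3)² with b_3 = Δ_3 - h_3(2M_3 + M_4)/6 = 75/14, c_3 = M_3/2 = -771/28, d_3 = (M_4 - M_3)/(6h_3) = 257/28. So g'(3) = 75/14.

5.3571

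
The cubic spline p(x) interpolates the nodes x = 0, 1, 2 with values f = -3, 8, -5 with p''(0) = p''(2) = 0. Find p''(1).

-36

With σ_i denoting the second derivative at x_i, h_i = 1, 1, and Δ_i = (y_(i+1) − y_i)/h_i = 11, -13:
  1·σ_0 + 4·σ_1 + 1·σ_2 = 6(Δ_1 - Δ_0) = -144
Natural end conditions: σ_0 = σ_2 = 0.
Forward elimination and back-substitution give σ_0 = 0, σ_1 = -36, σ_2 = 0.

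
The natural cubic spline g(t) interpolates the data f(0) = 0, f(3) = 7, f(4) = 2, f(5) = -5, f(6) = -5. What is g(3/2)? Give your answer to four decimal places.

Put m_i = g'' at the i-th knot. Here h = (3, 1, 1, 1) and Δ = (7/3, -5, -7, 0), so the interior equations h_(i-1)·m_(i-1) + 2(h_(i-1)+h_i)·m_i + h_i·m_(i+1) = 6(Δ_i − Δ_(i-1)) read
  3·m_0 + 8·m_1 + 1·m_2 = 6(Δ_1 - Δ_0) = -44
  1·m_1 + 4·m_2 + 1·m_3 = 6(Δ_2 - Δ_1) = -12
  1·m_2 + 4·m_3 + 1·m_4 = 6(Δ_3 - Δ_2) = 42
Natural end conditions: m_0 = m_4 = 0.
Hence m_0 = 0, m_1 = -285/58, m_2 = -136/29, m_3 = 677/58, m_4 = 0.
On [0, 3], g(t) = 0 + 1667/348·t + 0·t² - 95/348·t³.
With t = 3/2: g(3/2) = 5813/928.

6.2640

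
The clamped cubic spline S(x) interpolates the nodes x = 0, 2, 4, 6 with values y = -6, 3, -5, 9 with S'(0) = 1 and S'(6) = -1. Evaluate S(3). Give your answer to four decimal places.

Put M_i = S'' at the i-th knot. Here h = (2, 2, 2) and Δ = (9/2, -4, 7), so the interior equations h_(i-1)·M_(i-1) + 2(h_(i-1)+h_i)·M_i + h_i·M_(i+1) = 6(Δ_i − Δ_(i-1)) read
  2·M_0 + 8·M_1 + 2·M_2 = 6(Δ_1 - Δ_0) = -51
  2·M_1 + 8·M_2 + 2·M_3 = 6(Δ_2 - Δ_1) = 66
Clamped end conditions give two more equations: 2h_0·M_0 + h_0·M_1 = 6(Δ_0 - S'(0)) = 21 and h_2·M_2 + 2h_2·M_3 = 6(S'(6) - Δ_2) = -48.
Solving the tridiagonal system: M_0 = 361/30, M_1 = -407/30, M_2 = 251/15, M_3 = -611/30.
On [2, 4], S(x) = 3 - 8/15·(x - 2) - 407/60·(x - 2)² + 101/40·(x - 2)³.
With (x - 2) = 1: S(3) = -43/24.

-1.7917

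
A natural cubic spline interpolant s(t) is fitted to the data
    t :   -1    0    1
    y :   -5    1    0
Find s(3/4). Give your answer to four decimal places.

0.6602

With M_i denoting the second derivative at x_i, h_i = 1, 1, and Δ_i = (y_(i+1) − y_i)/h_i = 6, -1:
  1·M_0 + 4·M_1 + 1·M_2 = 6(Δ_1 - Δ_0) = -42
Natural end conditions: M_0 = M_2 = 0.
Forward elimination and back-substitution give M_0 = 0, M_1 = -21/2, M_2 = 0.
On [0, 1], s(t) = 1 + 5/2·t - 21/4·t² + 7/4·t³.
With t = 3/4: s(3/4) = 169/256.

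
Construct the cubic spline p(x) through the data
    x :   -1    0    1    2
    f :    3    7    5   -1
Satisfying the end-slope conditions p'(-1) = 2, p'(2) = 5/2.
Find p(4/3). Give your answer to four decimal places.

2.1728

Let M_i = p''(x_i). Step sizes h_i = 1, 1, 1; slopes of the chords Δ_i = (y_(i+1) - y_i)/h_i = 4, -2, -6.
  1·M_0 + 4·M_1 + 1·M_2 = 6(Δ_1 - Δ_0) = -36
  1·M_1 + 4·M_2 + 1·M_3 = 6(Δ_2 - Δ_1) = -24
Clamped end conditions give two more equations: 2h_0·M_0 + h_0·M_1 = 6(Δ_0 - p'(-1)) = 12 and h_2·M_2 + 2h_2·M_3 = 6(p'(2) - Δ_2) = 51.
Hence M_0 = 31/3, M_1 = -26/3, M_2 = -35/3, M_3 = 94/3.
On [1, 2], p(x) = 5 - 22/3·(x - 1) - 35/6·(x - 1)² + 43/6·(x - 1)³.
With (x - 1) = 1/3: p(4/3) = 176/81.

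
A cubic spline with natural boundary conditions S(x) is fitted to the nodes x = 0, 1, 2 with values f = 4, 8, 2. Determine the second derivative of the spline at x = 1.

-15

Write M_i for S''(x_i). With h_i = 1, 1 and divided differences Δ_i = 4, -6, the continuity of S' gives the tridiagonal system
  1·M_0 + 4·M_1 + 1·M_2 = 6(Δ_1 - Δ_0) = -60
Natural end conditions: M_0 = M_2 = 0.
Forward elimination and back-substitution give M_0 = 0, M_1 = -15, M_2 = 0.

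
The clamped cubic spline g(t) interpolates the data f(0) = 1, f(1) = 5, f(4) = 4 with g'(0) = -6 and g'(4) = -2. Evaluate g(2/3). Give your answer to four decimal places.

Write M_i for g''(x_i). With h_i = 1, 3 and divided differences Δ_i = 4, -1/3, the continuity of g' gives the tridiagonal system
  1·M_0 + 8·M_1 + 3·M_2 = 6(Δ_1 - Δ_0) = -26
Clamped end conditions give two more equations: 2h_0·M_0 + h_0·M_1 = 6(Δ_0 - g'(0)) = 60 and h_1·M_1 + 2h_1·M_2 = 6(g'(4) - Δ_1) = -10.
Hence M_0 = 137/4, M_1 = -17/2, M_2 = 31/12.
On [0, 1], g(t) = 1 - 6·t + 137/8·t² - 57/8·t³.
With t = 2/3: g(2/3) = 5/2.

2.5000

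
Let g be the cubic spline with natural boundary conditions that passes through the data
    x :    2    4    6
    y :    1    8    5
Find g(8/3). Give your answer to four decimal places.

Put M_i = g'' at the i-th knot. Here h = (2, 2) and Δ = (7/2, -3/2), so the interior equations h_(i-1)·M_(i-1) + 2(h_(i-1)+h_i)·M_i + h_i·M_(i+1) = 6(Δ_i − Δ_(i-1)) read
  2·M_0 + 8·M_1 + 2·M_2 = 6(Δ_1 - Δ_0) = -30
Natural end conditions: M_0 = M_2 = 0.
Hence M_0 = 0, M_1 = -15/4, M_2 = 0.
On [2, 4], g(x) = 1 + 19/4·(x - 2) + 0·(x - 2)² - 5/16·(x - 2)³.
With (x - 2) = 2/3: g(8/3) = 110/27.

4.0741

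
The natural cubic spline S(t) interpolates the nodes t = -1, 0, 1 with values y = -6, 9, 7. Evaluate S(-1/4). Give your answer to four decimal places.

6.6445

Put M_i = S'' at the i-th knot. Here h = (1, 1) and Δ = (15, -2), so the interior equations h_(i-1)·M_(i-1) + 2(h_(i-1)+h_i)·M_i + h_i·M_(i+1) = 6(Δ_i − Δ_(i-1)) read
  1·M_0 + 4·M_1 + 1·M_2 = 6(Δ_1 - Δ_0) = -102
Natural end conditions: M_0 = M_2 = 0.
Solving: M_0 = 0, M_1 = -51/2, M_2 = 0.
On [-1, 0], S(t) = -6 + 77/4·(t + 1) + 0·(t + 1)² - 17/4·(t + 1)³.
With (t + 1) = 3/4: S(-1/4) = 1701/256.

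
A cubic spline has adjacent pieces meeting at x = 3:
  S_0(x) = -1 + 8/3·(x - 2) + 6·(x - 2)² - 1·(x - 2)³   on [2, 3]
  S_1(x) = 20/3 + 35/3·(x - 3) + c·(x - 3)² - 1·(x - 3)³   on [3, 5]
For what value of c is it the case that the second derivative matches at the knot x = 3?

S_0''(x) = 12 - 6·(x - 2), so S_0''(3) = 6. On the right, S_1''(3) = 2c, so c = 3.

3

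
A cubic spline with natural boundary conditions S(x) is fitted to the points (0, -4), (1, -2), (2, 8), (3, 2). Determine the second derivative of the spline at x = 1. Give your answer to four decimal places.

Put M_i = S'' at the i-th knot. Here h = (1, 1, 1) and Δ = (2, 10, -6), so the interior equations h_(i-1)·M_(i-1) + 2(h_(i-1)+h_i)·M_i + h_i·M_(i+1) = 6(Δ_i − Δ_(i-1)) read
  1·M_0 + 4·M_1 + 1·M_2 = 6(Δ_1 - Δ_0) = 48
  1·M_1 + 4·M_2 + 1·M_3 = 6(Δ_2 - Δ_1) = -96
Natural end conditions: M_0 = M_3 = 0.
Hence M_0 = 0, M_1 = 96/5, M_2 = -144/5, M_3 = 0.

19.2000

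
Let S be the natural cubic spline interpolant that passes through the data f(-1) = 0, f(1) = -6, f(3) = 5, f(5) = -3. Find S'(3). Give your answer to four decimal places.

With σ_i denoting the second derivative at x_i, h_i = 2, 2, 2, and Δ_i = (y_(i+1) − y_i)/h_i = -3, 11/2, -4:
  2·σ_0 + 8·σ_1 + 2·σ_2 = 6(Δ_1 - Δ_0) = 51
  2·σ_1 + 8·σ_2 + 2·σ_3 = 6(Δ_2 - Δ_1) = -57
Natural end conditions: σ_0 = σ_3 = 0.
Solving: σ_0 = 0, σ_1 = 87/10, σ_2 = -93/10, σ_3 = 0.
On [3, 5], S'(t) = b_2 + 2c_2·(t - 3) + 3d_2·(t - 3)² with b_2 = Δ_2 - h_2(2σ_2 + σ_3)/6 = 11/5, c_2 = σ_2/2 = -93/20, d_2 = (σ_3 - σ_2)/(6h_2) = 31/40. So S'(3) = 11/5.

2.2000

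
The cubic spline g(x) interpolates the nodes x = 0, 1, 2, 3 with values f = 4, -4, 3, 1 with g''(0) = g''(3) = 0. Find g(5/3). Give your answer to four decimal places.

Let m_i = g''(x_i). Step sizes h_i = 1, 1, 1; slopes of the chords Δ_i = (y_(i+1) - y_i)/h_i = -8, 7, -2.
  1·m_0 + 4·m_1 + 1·m_2 = 6(Δ_1 - Δ_0) = 90
  1·m_1 + 4·m_2 + 1·m_3 = 6(Δ_2 - Δ_1) = -54
Natural end conditions: m_0 = m_3 = 0.
Forward elimination and back-substitution give m_0 = 0, m_1 = 138/5, m_2 = -102/5, m_3 = 0.
On [1, 2], g(x) = -4 + 6/5·(x - 1) + 69/5·(x - 1)² - 8·(x - 1)³.
With (x - 1) = 2/3: g(5/3) = 76/135.

0.5630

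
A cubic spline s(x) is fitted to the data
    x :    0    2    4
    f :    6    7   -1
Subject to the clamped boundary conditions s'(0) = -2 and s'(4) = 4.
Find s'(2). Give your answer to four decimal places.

-3.1250

With m_i denoting the second derivative at x_i, h_i = 2, 2, and Δ_i = (y_(i+1) − y_i)/h_i = 1/2, -4:
  2·m_0 + 8·m_1 + 2·m_2 = 6(Δ_1 - Δ_0) = -27
Clamped end conditions give two more equations: 2h_0·m_0 + h_0·m_1 = 6(Δ_0 - s'(0)) = 15 and h_1·m_1 + 2h_1·m_2 = 6(s'(4) - Δ_1) = 48.
Forward elimination and back-substitution give m_0 = 69/8, m_1 = -39/4, m_2 = 135/8.
On [2, 4], s'(x) = b_1 + 2c_1·(x - 2) + 3d_1·(x - 2)² with b_1 = Δ_1 - h_1(2m_1 + m_2)/6 = -25/8, c_1 = m_1/2 = -39/8, d_1 = (m_2 - m_1)/(6h_1) = 71/32. So s'(2) = -25/8.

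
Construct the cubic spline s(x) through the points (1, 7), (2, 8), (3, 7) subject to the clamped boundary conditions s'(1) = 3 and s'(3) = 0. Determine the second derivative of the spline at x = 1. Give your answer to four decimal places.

-4.5000

With M_i denoting the second derivative at x_i, h_i = 1, 1, and Δ_i = (y_(i+1) − y_i)/h_i = 1, -1:
  1·M_0 + 4·M_1 + 1·M_2 = 6(Δ_1 - Δ_0) = -12
Clamped end conditions give two more equations: 2h_0·M_0 + h_0·M_1 = 6(Δ_0 - s'(1)) = -12 and h_1·M_1 + 2h_1·M_2 = 6(s'(3) - Δ_1) = 6.
Solving: M_0 = -9/2, M_1 = -3, M_2 = 9/2.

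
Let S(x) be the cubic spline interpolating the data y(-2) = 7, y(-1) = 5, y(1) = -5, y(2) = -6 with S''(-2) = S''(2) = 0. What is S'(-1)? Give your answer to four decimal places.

Write M_i for S''(x_i). With h_i = 1, 2, 1 and divided differences Δ_i = -2, -5, -1, the continuity of S' gives the tridiagonal system
  1·M_0 + 6·M_1 + 2·M_2 = 6(Δ_1 - Δ_0) = -18
  2·M_1 + 6·M_2 + 1·M_3 = 6(Δ_2 - Δ_1) = 24
Natural end conditions: M_0 = M_3 = 0.
Solving the tridiagonal system: M_0 = 0, M_1 = -39/8, M_2 = 45/8, M_3 = 0.
On [-1, 1], S'(x) = b_1 + 2c_1·(x + 1) + 3d_1·(x + 1)² with b_1 = Δ_1 - h_1(2M_1 + M_2)/6 = -29/8, c_1 = M_1/2 = -39/16, d_1 = (M_2 - M_1)/(6h_1) = 7/8. So S'(-1) = -29/8.

-3.6250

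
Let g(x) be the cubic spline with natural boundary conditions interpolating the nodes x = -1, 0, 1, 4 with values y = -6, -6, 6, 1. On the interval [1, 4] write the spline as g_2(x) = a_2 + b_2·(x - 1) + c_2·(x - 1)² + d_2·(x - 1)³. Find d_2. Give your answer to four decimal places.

Put σ_i = g'' at the i-th knot. Here h = (1, 1, 3) and Δ = (0, 12, -5/3), so the interior equations h_(i-1)·σ_(i-1) + 2(h_(i-1)+h_i)·σ_i + h_i·σ_(i+1) = 6(Δ_i − Δ_(i-1)) read
  1·σ_0 + 4·σ_1 + 1·σ_2 = 6(Δ_1 - Δ_0) = 72
  1·σ_1 + 8·σ_2 + 3·σ_3 = 6(Δ_2 - Δ_1) = -82
Natural end conditions: σ_0 = σ_3 = 0.
Solving the tridiagonal system: σ_0 = 0, σ_1 = 658/31, σ_2 = -400/31, σ_3 = 0.
On [1, 4], with g_2(x) = a_2 + b_2·(x - 1) + c_2·(x - 1)² + d_2·(x - 1)³: c_2 = σ_2/2 = -200/31, d_2 = (σ_3 - σ_2)/(6h_2) = 200/279, b_2 = Δ_2 - h_2(2σ_2 + σ_3)/6 = 1045/93.

0.7168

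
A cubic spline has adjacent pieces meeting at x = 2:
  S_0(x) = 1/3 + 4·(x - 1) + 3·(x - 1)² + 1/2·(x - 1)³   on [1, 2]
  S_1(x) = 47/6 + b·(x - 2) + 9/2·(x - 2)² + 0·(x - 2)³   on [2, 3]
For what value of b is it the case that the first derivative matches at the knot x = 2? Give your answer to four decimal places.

11.5000

S_0'(x) = 4 + 6·(x - 1) + 3/2·(x - 1)², so S_0'(2) = 23/2. On the right, S_1'(2) = b, so b = 23/2.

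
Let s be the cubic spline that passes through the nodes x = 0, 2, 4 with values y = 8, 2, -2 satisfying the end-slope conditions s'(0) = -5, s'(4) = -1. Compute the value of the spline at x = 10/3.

-1

Write m_i for s''(x_i). With h_i = 2, 2 and divided differences Δ_i = -3, -2, the continuity of s' gives the tridiagonal system
  2·m_0 + 8·m_1 + 2·m_2 = 6(Δ_1 - Δ_0) = 6
Clamped end conditions give two more equations: 2h_0·m_0 + h_0·m_1 = 6(Δ_0 - s'(0)) = 12 and h_1·m_1 + 2h_1·m_2 = 6(s'(4) - Δ_1) = 6.
Hence m_0 = 13/4, m_1 = -1/2, m_2 = 7/4.
On [2, 4], s(x) = 2 - 9/4·(x - 2) - 1/4·(x - 2)² + 3/16·(x - 2)³.
With (x - 2) = 4/3: s(10/3) = -1.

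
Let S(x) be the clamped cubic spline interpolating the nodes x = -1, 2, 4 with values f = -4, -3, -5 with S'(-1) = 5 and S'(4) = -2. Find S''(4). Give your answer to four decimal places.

-2.1000

Let M_i = S''(x_i). Step sizes h_i = 3, 2; slopes of the chords Δ_i = (y_(i+1) - y_i)/h_i = 1/3, -1.
  3·M_0 + 10·M_1 + 2·M_2 = 6(Δ_1 - Δ_0) = -8
Clamped end conditions give two more equations: 2h_0·M_0 + h_0·M_1 = 6(Δ_0 - S'(-1)) = -28 and h_1·M_1 + 2h_1·M_2 = 6(S'(4) - Δ_1) = -6.
Forward elimination and back-substitution give M_0 = -79/15, M_1 = 6/5, M_2 = -21/10.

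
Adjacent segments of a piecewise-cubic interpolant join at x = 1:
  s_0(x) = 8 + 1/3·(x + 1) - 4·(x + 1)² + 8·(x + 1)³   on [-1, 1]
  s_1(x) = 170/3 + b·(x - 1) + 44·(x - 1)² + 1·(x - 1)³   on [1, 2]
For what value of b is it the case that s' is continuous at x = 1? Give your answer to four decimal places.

s_0'(x) = 1/3 - 8·(x + 1) + 24·(x + 1)², so s_0'(1) = 241/3. On the right, s_1'(1) = b, so b = 241/3.

80.3333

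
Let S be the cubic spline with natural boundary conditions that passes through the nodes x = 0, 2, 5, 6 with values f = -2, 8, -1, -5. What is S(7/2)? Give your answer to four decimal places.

5.7342

Let σ_i = S''(x_i). Step sizes h_i = 2, 3, 1; slopes of the chords Δ_i = (y_(i+1) - y_i)/h_i = 5, -3, -4.
  2·σ_0 + 10·σ_1 + 3·σ_2 = 6(Δ_1 - Δ_0) = -48
  3·σ_1 + 8·σ_2 + 1·σ_3 = 6(Δ_2 - Δ_1) = -6
Natural end conditions: σ_0 = σ_3 = 0.
Solving the tridiagonal system: σ_0 = 0, σ_1 = -366/71, σ_2 = 84/71, σ_3 = 0.
On [2, 5], S(x) = 8 + 111/71·(x - 2) - 183/71·(x - 2)² + 25/71·(x - 2)³.
With (x - 2) = 3/2: S(7/2) = 3257/568.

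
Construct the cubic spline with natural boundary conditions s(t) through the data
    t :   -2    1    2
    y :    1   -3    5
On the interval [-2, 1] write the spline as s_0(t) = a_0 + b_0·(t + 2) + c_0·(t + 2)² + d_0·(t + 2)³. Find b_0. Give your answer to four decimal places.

-4.8333

Let m_i = s''(x_i). Step sizes h_i = 3, 1; slopes of the chords Δ_i = (y_(i+1) - y_i)/h_i = -4/3, 8.
  3·m_0 + 8·m_1 + 1·m_2 = 6(Δ_1 - Δ_0) = 56
Natural end conditions: m_0 = m_2 = 0.
Solving the tridiagonal system: m_0 = 0, m_1 = 7, m_2 = 0.
On [-2, 1], with s_0(t) = a_0 + b_0·(t + 2) + c_0·(t + 2)² + d_0·(t + 2)³: c_0 = m_0/2 = 0, d_0 = (m_1 - m_0)/(6h_0) = 7/18, b_0 = Δ_0 - h_0(2m_0 + m_1)/6 = -29/6.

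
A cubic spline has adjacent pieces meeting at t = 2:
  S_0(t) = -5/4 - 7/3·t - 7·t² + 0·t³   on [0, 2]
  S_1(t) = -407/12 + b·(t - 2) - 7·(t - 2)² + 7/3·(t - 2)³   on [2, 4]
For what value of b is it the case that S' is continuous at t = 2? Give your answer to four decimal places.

S_0'(t) = -7/3 - 14·t + 0·t², so S_0'(2) = -91/3. On the right, S_1'(2) = b, so b = -91/3.

-30.3333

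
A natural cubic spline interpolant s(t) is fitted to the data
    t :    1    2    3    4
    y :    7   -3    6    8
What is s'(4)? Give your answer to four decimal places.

With σ_i denoting the second derivative at x_i, h_i = 1, 1, 1, and Δ_i = (y_(i+1) − y_i)/h_i = -10, 9, 2:
  1·σ_0 + 4·σ_1 + 1·σ_2 = 6(Δ_1 - Δ_0) = 114
  1·σ_1 + 4·σ_2 + 1·σ_3 = 6(Δ_2 - Δ_1) = -42
Natural end conditions: σ_0 = σ_3 = 0.
Forward elimination and back-substitution give σ_0 = 0, σ_1 = 166/5, σ_2 = -94/5, σ_3 = 0.
On [3, 4], s'(t) = b_2 + 2c_2·(t - 3) + 3d_2·(t - 3)² with b_2 = Δ_2 - h_2(2σ_2 + σ_3)/6 = 124/15, c_2 = σ_2/2 = -47/5, d_2 = (σ_3 - σ_2)/(6h_2) = 47/15. So s'(4) = -17/15.

-1.1333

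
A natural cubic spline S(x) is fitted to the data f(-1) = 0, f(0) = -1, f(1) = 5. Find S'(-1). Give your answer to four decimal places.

-2.7500

With m_i denoting the second derivative at x_i, h_i = 1, 1, and Δ_i = (y_(i+1) − y_i)/h_i = -1, 6:
  1·m_0 + 4·m_1 + 1·m_2 = 6(Δ_1 - Δ_0) = 42
Natural end conditions: m_0 = m_2 = 0.
Hence m_0 = 0, m_1 = 21/2, m_2 = 0.
On [-1, 0], S'(x) = b_0 + 2c_0·(x + 1) + 3d_0·(x + 1)² with b_0 = Δ_0 - h_0(2m_0 + m_1)/6 = -11/4, c_0 = m_0/2 = 0, d_0 = (m_1 - m_0)/(6h_0) = 7/4. So S'(-1) = -11/4.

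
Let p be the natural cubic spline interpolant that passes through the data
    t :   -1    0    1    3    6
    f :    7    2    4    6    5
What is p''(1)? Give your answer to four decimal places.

-2.7850

Let M_i = p''(x_i). Step sizes h_i = 1, 1, 2, 3; slopes of the chords Δ_i = (y_(i+1) - y_i)/h_i = -5, 2, 1, -1/3.
  1·M_0 + 4·M_1 + 1·M_2 = 6(Δ_1 - Δ_0) = 42
  1·M_1 + 6·M_2 + 2·M_3 = 6(Δ_2 - Δ_1) = -6
  2·M_2 + 10·M_3 + 3·M_4 = 6(Δ_3 - Δ_2) = -8
Natural end conditions: M_0 = M_4 = 0.
Hence M_0 = 0, M_1 = 1198/107, M_2 = -298/107, M_3 = -26/107, M_4 = 0.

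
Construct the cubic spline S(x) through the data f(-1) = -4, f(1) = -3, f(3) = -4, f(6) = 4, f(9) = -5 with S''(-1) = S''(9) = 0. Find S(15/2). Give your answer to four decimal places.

1.5598

Put M_i = S'' at the i-th knot. Here h = (2, 2, 3, 3) and Δ = (1/2, -1/2, 8/3, -3), so the interior equations h_(i-1)·M_(i-1) + 2(h_(i-1)+h_i)·M_i + h_i·M_(i+1) = 6(Δ_i − Δ_(i-1)) read
  2·M_0 + 8·M_1 + 2·M_2 = 6(Δ_1 - Δ_0) = -6
  2·M_1 + 10·M_2 + 3·M_3 = 6(Δ_2 - Δ_1) = 19
  3·M_2 + 12·M_3 + 3·M_4 = 6(Δ_3 - Δ_2) = -34
Natural end conditions: M_0 = M_4 = 0.
Solving: M_0 = 0, M_1 = -221/140, M_2 = 116/35, M_3 = -769/210, M_4 = 0.
On [6, 9], S(x) = 4 + 139/210·(x - 6) - 769/420·(x - 6)² + 769/3780·(x - 6)³.
With (x - 6) = 3/2: S(15/2) = 1747/1120.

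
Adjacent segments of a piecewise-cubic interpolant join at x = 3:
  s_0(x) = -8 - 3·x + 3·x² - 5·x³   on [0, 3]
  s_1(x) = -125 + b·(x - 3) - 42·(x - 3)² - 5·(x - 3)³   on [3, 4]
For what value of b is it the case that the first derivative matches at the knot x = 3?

s_0'(x) = -3 + 6·x - 15·x², so s_0'(3) = -120. On the right, s_1'(3) = b, so b = -120.

-120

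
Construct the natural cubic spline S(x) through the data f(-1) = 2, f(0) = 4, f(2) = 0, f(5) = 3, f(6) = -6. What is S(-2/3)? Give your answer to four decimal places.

Write σ_i for S''(x_i). With h_i = 1, 2, 3, 1 and divided differences Δ_i = 2, -2, 1, -9, the continuity of S' gives the tridiagonal system
  1·σ_0 + 6·σ_1 + 2·σ_2 = 6(Δ_1 - Δ_0) = -24
  2·σ_1 + 10·σ_2 + 3·σ_3 = 6(Δ_2 - Δ_1) = 18
  3·σ_2 + 8·σ_3 + 1·σ_4 = 6(Δ_3 - Δ_2) = -60
Natural end conditions: σ_0 = σ_4 = 0.
Forward elimination and back-substitution give σ_0 = 0, σ_1 = -1176/197, σ_2 = 1164/197, σ_3 = -1914/197, σ_4 = 0.
On [-1, 0], S(x) = 2 + 590/197·(x + 1) + 0·(x + 1)² - 196/197·(x + 1)³.
With (x + 1) = 1/3: S(-2/3) = 15752/5319.

2.9615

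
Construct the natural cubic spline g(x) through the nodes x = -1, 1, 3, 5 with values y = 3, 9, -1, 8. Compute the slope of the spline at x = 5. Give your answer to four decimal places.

Put M_i = g'' at the i-th knot. Here h = (2, 2, 2) and Δ = (3, -5, 9/2), so the interior equations h_(i-1)·M_(i-1) + 2(h_(i-1)+h_i)·M_i + h_i·M_(i+1) = 6(Δ_i − Δ_(i-1)) read
  2·M_0 + 8·M_1 + 2·M_2 = 6(Δ_1 - Δ_0) = -48
  2·M_1 + 8·M_2 + 2·M_3 = 6(Δ_2 - Δ_1) = 57
Natural end conditions: M_0 = M_3 = 0.
Solving: M_0 = 0, M_1 = -83/10, M_2 = 46/5, M_3 = 0.
On [3, 5], g'(x) = b_2 + 2c_2·(x - 3) + 3d_2·(x - 3)² with b_2 = Δ_2 - h_2(2M_2 + M_3)/6 = -49/30, c_2 = M_2/2 = 23/5, d_2 = (M_3 - M_2)/(6h_2) = -23/30. So g'(5) = 227/30.

7.5667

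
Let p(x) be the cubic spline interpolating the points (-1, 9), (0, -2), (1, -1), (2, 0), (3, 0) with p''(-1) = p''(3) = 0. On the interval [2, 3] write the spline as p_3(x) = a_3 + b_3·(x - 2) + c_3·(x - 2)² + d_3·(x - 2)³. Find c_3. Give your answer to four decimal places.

Put σ_i = p'' at the i-th knot. Here h = (1, 1, 1, 1) and Δ = (-11, 1, 1, 0), so the interior equations h_(i-1)·σ_(i-1) + 2(h_(i-1)+h_i)·σ_i + h_i·σ_(i+1) = 6(Δ_i − Δ_(i-1)) read
  1·σ_0 + 4·σ_1 + 1·σ_2 = 6(Δ_1 - Δ_0) = 72
  1·σ_1 + 4·σ_2 + 1·σ_3 = 6(Δ_2 - Δ_1) = 0
  1·σ_2 + 4·σ_3 + 1·σ_4 = 6(Δ_3 - Δ_2) = -6
Natural end conditions: σ_0 = σ_4 = 0.
Solving the tridiagonal system: σ_0 = 0, σ_1 = 537/28, σ_2 = -33/7, σ_3 = -9/28, σ_4 = 0.
On [2, 3], with p_3(x) = a_3 + b_3·(x - 2) + c_3·(x - 2)² + d_3·(x - 2)³: c_3 = σ_3/2 = -9/56, d_3 = (σ_4 - σ_3)/(6h_3) = 3/56, b_3 = Δ_3 - h_3(2σ_3 + σ_4)/6 = 3/28.

-0.1607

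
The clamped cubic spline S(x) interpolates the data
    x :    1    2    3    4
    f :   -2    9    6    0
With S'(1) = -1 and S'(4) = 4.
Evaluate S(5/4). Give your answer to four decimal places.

-0.8313

With m_i denoting the second derivative at x_i, h_i = 1, 1, 1, and Δ_i = (y_(i+1) − y_i)/h_i = 11, -3, -6:
  1·m_0 + 4·m_1 + 1·m_2 = 6(Δ_1 - Δ_0) = -84
  1·m_1 + 4·m_2 + 1·m_3 = 6(Δ_2 - Δ_1) = -18
Clamped end conditions give two more equations: 2h_0·m_0 + h_0·m_1 = 6(Δ_0 - S'(1)) = 72 and h_2·m_2 + 2h_2·m_3 = 6(S'(4) - Δ_2) = 60.
Hence m_0 = 788/15, m_1 = -496/15, m_2 = -64/15, m_3 = 482/15.
On [1, 2], S(x) = -2 - 1·(x - 1) + 394/15·(x - 1)² - 214/15·(x - 1)³.
With (x - 1) = 1/4: S(5/4) = -133/160.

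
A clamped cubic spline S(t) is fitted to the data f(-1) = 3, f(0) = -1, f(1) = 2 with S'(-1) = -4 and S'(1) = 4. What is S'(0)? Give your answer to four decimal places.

Let M_i = S''(x_i). Step sizes h_i = 1, 1; slopes of the chords Δ_i = (y_(i+1) - y_i)/h_i = -4, 3.
  1·M_0 + 4·M_1 + 1·M_2 = 6(Δ_1 - Δ_0) = 42
Clamped end conditions give two more equations: 2h_0·M_0 + h_0·M_1 = 6(Δ_0 - S'(-1)) = 0 and h_1·M_1 + 2h_1·M_2 = 6(S'(1) - Δ_1) = 6.
Hence M_0 = -13/2, M_1 = 13, M_2 = -7/2.
On [0, 1], S'(t) = b_1 + 2c_1·t + 3d_1·t² with b_1 = Δ_1 - h_1(2M_1 + M_2)/6 = -3/4, c_1 = M_1/2 = 13/2, d_1 = (M_2 - M_1)/(6h_1) = -11/4. So S'(0) = -3/4.

-0.7500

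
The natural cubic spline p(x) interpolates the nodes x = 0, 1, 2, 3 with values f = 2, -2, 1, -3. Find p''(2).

Put M_i = p'' at the i-th knot. Here h = (1, 1, 1) and Δ = (-4, 3, -4), so the interior equations h_(i-1)·M_(i-1) + 2(h_(i-1)+h_i)·M_i + h_i·M_(i+1) = 6(Δ_i − Δ_(i-1)) read
  1·M_0 + 4·M_1 + 1·M_2 = 6(Δ_1 - Δ_0) = 42
  1·M_1 + 4·M_2 + 1·M_3 = 6(Δ_2 - Δ_1) = -42
Natural end conditions: M_0 = M_3 = 0.
Hence M_0 = 0, M_1 = 14, M_2 = -14, M_3 = 0.

-14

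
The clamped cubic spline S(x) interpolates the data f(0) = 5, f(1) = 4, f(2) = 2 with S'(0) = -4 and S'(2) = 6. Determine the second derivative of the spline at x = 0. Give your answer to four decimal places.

15.5000

Write m_i for S''(x_i). With h_i = 1, 1 and divided differences Δ_i = -1, -2, the continuity of S' gives the tridiagonal system
  1·m_0 + 4·m_1 + 1·m_2 = 6(Δ_1 - Δ_0) = -6
Clamped end conditions give two more equations: 2h_0·m_0 + h_0·m_1 = 6(Δ_0 - S'(0)) = 18 and h_1·m_1 + 2h_1·m_2 = 6(S'(2) - Δ_1) = 48.
Solving the tridiagonal system: m_0 = 31/2, m_1 = -13, m_2 = 61/2.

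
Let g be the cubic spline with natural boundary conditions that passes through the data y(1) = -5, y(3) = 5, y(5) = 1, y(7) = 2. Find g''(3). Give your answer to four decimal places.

Write m_i for g''(x_i). With h_i = 2, 2, 2 and divided differences Δ_i = 5, -2, 1/2, the continuity of g' gives the tridiagonal system
  2·m_0 + 8·m_1 + 2·m_2 = 6(Δ_1 - Δ_0) = -42
  2·m_1 + 8·m_2 + 2·m_3 = 6(Δ_2 - Δ_1) = 15
Natural end conditions: m_0 = m_3 = 0.
Hence m_0 = 0, m_1 = -61/10, m_2 = 17/5, m_3 = 0.

-6.1000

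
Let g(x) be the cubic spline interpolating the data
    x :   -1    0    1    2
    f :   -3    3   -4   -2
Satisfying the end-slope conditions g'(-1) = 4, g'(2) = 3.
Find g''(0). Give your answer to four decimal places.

Write σ_i for g''(x_i). With h_i = 1, 1, 1 and divided differences Δ_i = 6, -7, 2, the continuity of g' gives the tridiagonal system
  1·σ_0 + 4·σ_1 + 1·σ_2 = 6(Δ_1 - Δ_0) = -78
  1·σ_1 + 4·σ_2 + 1·σ_3 = 6(Δ_2 - Δ_1) = 54
Clamped end conditions give two more equations: 2h_0·σ_0 + h_0·σ_1 = 6(Δ_0 - g'(-1)) = 12 and h_2·σ_2 + 2h_2·σ_3 = 6(g'(2) - Δ_2) = 6.
Hence σ_0 = 64/3, σ_1 = -92/3, σ_2 = 70/3, σ_3 = -26/3.

-30.6667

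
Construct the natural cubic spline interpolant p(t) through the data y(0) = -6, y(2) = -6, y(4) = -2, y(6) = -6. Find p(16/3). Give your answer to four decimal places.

Write σ_i for p''(x_i). With h_i = 2, 2, 2 and divided differences Δ_i = 0, 2, -2, the continuity of p' gives the tridiagonal system
  2·σ_0 + 8·σ_1 + 2·σ_2 = 6(Δ_1 - Δ_0) = 12
  2·σ_1 + 8·σ_2 + 2·σ_3 = 6(Δ_2 - Δ_1) = -24
Natural end conditions: σ_0 = σ_3 = 0.
Solving: σ_0 = 0, σ_1 = 12/5, σ_2 = -18/5, σ_3 = 0.
On [4, 6], p(t) = -2 + 2/5·(t - 4) - 9/5·(t - 4)² + 3/10·(t - 4)³.
With (t - 4) = 4/3: p(16/3) = -178/45.

-3.9556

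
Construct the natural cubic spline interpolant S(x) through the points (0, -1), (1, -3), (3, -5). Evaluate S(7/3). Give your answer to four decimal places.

With M_i denoting the second derivative at x_i, h_i = 1, 2, and Δ_i = (y_(i+1) − y_i)/h_i = -2, -1:
  1·M_0 + 6·M_1 + 2·M_2 = 6(Δ_1 - Δ_0) = 6
Natural end conditions: M_0 = M_2 = 0.
Hence M_0 = 0, M_1 = 1, M_2 = 0.
On [1, 3], S(x) = -3 - 5/3·(x - 1) + 1/2·(x - 1)² - 1/12·(x - 1)³.
With (x - 1) = 4/3: S(7/3) = -367/81.

-4.5309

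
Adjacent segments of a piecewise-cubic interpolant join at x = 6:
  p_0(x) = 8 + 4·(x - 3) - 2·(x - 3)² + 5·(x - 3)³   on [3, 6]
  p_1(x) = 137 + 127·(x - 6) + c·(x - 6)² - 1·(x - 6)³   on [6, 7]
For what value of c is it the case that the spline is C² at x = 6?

43

p_0''(x) = -4 + 30·(x - 3), so p_0''(6) = 86. On the right, p_1''(6) = 2c, so c = 43.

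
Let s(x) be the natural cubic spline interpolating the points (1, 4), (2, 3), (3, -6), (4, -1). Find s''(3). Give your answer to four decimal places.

25.6000

With M_i denoting the second derivative at x_i, h_i = 1, 1, 1, and Δ_i = (y_(i+1) − y_i)/h_i = -1, -9, 5:
  1·M_0 + 4·M_1 + 1·M_2 = 6(Δ_1 - Δ_0) = -48
  1·M_1 + 4·M_2 + 1·M_3 = 6(Δ_2 - Δ_1) = 84
Natural end conditions: M_0 = M_3 = 0.
Forward elimination and back-substitution give M_0 = 0, M_1 = -92/5, M_2 = 128/5, M_3 = 0.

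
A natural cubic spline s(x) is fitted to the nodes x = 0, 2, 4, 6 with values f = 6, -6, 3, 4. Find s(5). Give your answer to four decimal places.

4.8250

Write σ_i for s''(x_i). With h_i = 2, 2, 2 and divided differences Δ_i = -6, 9/2, 1/2, the continuity of s' gives the tridiagonal system
  2·σ_0 + 8·σ_1 + 2·σ_2 = 6(Δ_1 - Δ_0) = 63
  2·σ_1 + 8·σ_2 + 2·σ_3 = 6(Δ_2 - Δ_1) = -24
Natural end conditions: σ_0 = σ_3 = 0.
Solving the tridiagonal system: σ_0 = 0, σ_1 = 46/5, σ_2 = -53/10, σ_3 = 0.
On [4, 6], s(x) = 3 + 121/30·(x - 4) - 53/20·(x - 4)² + 53/120·(x - 4)³.
With (x - 4) = 1: s(5) = 193/40.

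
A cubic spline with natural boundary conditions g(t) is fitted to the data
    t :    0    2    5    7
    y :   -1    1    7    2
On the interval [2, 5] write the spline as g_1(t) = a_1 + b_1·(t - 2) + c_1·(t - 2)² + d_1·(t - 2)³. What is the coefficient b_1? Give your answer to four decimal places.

2.0330

Let M_i = g''(x_i). Step sizes h_i = 2, 3, 2; slopes of the chords Δ_i = (y_(i+1) - y_i)/h_i = 1, 2, -5/2.
  2·M_0 + 10·M_1 + 3·M_2 = 6(Δ_1 - Δ_0) = 6
  3·M_1 + 10·M_2 + 2·M_3 = 6(Δ_2 - Δ_1) = -27
Natural end conditions: M_0 = M_3 = 0.
Forward elimination and back-substitution give M_0 = 0, M_1 = 141/91, M_2 = -288/91, M_3 = 0.
On [2, 5], with g_1(t) = a_1 + b_1·(t - 2) + c_1·(t - 2)² + d_1·(t - 2)³: c_1 = M_1/2 = 141/182, d_1 = (M_2 - M_1)/(6h_1) = -11/42, b_1 = Δ_1 - h_1(2M_1 + M_2)/6 = 185/91.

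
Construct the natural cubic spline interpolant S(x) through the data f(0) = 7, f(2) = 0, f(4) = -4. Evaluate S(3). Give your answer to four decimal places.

Write M_i for S''(x_i). With h_i = 2, 2 and divided differences Δ_i = -7/2, -2, the continuity of S' gives the tridiagonal system
  2·M_0 + 8·M_1 + 2·M_2 = 6(Δ_1 - Δ_0) = 9
Natural end conditions: M_0 = M_2 = 0.
Forward elimination and back-substitution give M_0 = 0, M_1 = 9/8, M_2 = 0.
On [2, 4], S(x) = 0 - 11/4·(x - 2) + 9/16·(x - 2)² - 3/32·(x - 2)³.
With (x - 2) = 1: S(3) = -73/32.

-2.2813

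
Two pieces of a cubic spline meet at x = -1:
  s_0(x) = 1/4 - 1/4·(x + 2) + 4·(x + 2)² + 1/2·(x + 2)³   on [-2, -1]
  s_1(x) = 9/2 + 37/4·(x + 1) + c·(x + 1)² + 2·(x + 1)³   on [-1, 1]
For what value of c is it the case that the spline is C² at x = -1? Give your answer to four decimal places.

s_0''(x) = 8 + 3·(x + 2), so s_0''(-1) = 11. On the right, s_1''(-1) = 2c, so c = 11/2.

5.5000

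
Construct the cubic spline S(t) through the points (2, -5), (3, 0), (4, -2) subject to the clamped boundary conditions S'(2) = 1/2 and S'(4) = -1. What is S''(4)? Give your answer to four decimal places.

12.7500

Write m_i for S''(x_i). With h_i = 1, 1 and divided differences Δ_i = 5, -2, the continuity of S' gives the tridiagonal system
  1·m_0 + 4·m_1 + 1·m_2 = 6(Δ_1 - Δ_0) = -42
Clamped end conditions give two more equations: 2h_0·m_0 + h_0·m_1 = 6(Δ_0 - S'(2)) = 27 and h_1·m_1 + 2h_1·m_2 = 6(S'(4) - Δ_1) = 6.
Hence m_0 = 93/4, m_1 = -39/2, m_2 = 51/4.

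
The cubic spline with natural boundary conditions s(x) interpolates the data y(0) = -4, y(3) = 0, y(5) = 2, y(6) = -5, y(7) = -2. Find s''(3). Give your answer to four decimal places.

2.1402

With M_i denoting the second derivative at x_i, h_i = 3, 2, 1, 1, and Δ_i = (y_(i+1) − y_i)/h_i = 4/3, 1, -7, 3:
  3·M_0 + 10·M_1 + 2·M_2 = 6(Δ_1 - Δ_0) = -2
  2·M_1 + 6·M_2 + 1·M_3 = 6(Δ_2 - Δ_1) = -48
  1·M_2 + 4·M_3 + 1·M_4 = 6(Δ_3 - Δ_2) = 60
Natural end conditions: M_0 = M_4 = 0.
Hence M_0 = 0, M_1 = 229/107, M_2 = -1252/107, M_3 = 1918/107, M_4 = 0.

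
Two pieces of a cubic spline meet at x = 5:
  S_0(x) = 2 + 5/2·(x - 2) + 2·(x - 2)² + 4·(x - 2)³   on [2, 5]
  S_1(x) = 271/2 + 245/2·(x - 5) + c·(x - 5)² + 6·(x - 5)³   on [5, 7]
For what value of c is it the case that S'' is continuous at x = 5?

38

S_0''(x) = 4 + 24·(x - 2), so S_0''(5) = 76. On the right, S_1''(5) = 2c, so c = 38.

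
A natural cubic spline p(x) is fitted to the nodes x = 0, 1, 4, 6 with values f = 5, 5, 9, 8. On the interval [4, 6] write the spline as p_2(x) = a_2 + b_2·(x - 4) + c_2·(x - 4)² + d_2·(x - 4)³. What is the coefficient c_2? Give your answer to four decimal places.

With M_i denoting the second derivative at x_i, h_i = 1, 3, 2, and Δ_i = (y_(i+1) − y_i)/h_i = 0, 4/3, -1/2:
  1·M_0 + 8·M_1 + 3·M_2 = 6(Δ_1 - Δ_0) = 8
  3·M_1 + 10·M_2 + 2·M_3 = 6(Δ_2 - Δ_1) = -11
Natural end conditions: M_0 = M_3 = 0.
Solving: M_0 = 0, M_1 = 113/71, M_2 = -112/71, M_3 = 0.
On [4, 6], with p_2(x) = a_2 + b_2·(x - 4) + c_2·(x - 4)² + d_2·(x - 4)³: c_2 = M_2/2 = -56/71, d_2 = (M_3 - M_2)/(6h_2) = 28/213, b_2 = Δ_2 - h_2(2M_2 + M_3)/6 = 235/426.

-0.7887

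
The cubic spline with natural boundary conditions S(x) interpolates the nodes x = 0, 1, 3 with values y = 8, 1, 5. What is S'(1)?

Let M_i = S''(x_i). Step sizes h_i = 1, 2; slopes of the chords Δ_i = (y_(i+1) - y_i)/h_i = -7, 2.
  1·M_0 + 6·M_1 + 2·M_2 = 6(Δ_1 - Δ_0) = 54
Natural end conditions: M_0 = M_2 = 0.
Solving: M_0 = 0, M_1 = 9, M_2 = 0.
On [1, 3], S'(x) = b_1 + 2c_1·(x - 1) + 3d_1·(x - 1)² with b_1 = Δ_1 - h_1(2M_1 + M_2)/6 = -4, c_1 = M_1/2 = 9/2, d_1 = (M_2 - M_1)/(6h_1) = -3/4. So S'(1) = -4.

-4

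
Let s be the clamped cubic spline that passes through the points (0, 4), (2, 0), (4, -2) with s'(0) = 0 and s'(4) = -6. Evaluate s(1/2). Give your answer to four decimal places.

Put σ_i = s'' at the i-th knot. Here h = (2, 2) and Δ = (-2, -1), so the interior equations h_(i-1)·σ_(i-1) + 2(h_(i-1)+h_i)·σ_i + h_i·σ_(i+1) = 6(Δ_i − Δ_(i-1)) read
  2·σ_0 + 8·σ_1 + 2·σ_2 = 6(Δ_1 - Δ_0) = 6
Clamped end conditions give two more equations: 2h_0·σ_0 + h_0·σ_1 = 6(Δ_0 - s'(0)) = -12 and h_1·σ_1 + 2h_1·σ_2 = 6(s'(4) - Δ_1) = -30.
Forward elimination and back-substitution give σ_0 = -21/4, σ_1 = 9/2, σ_2 = -39/4.
On [0, 2], s(t) = 4 + 0·t - 21/8·t² + 13/16·t³.
With t = 1/2: s(1/2) = 441/128.

3.4453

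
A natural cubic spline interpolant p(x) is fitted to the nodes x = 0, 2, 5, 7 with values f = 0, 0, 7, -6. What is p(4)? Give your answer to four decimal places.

6.6984

Write m_i for p''(x_i). With h_i = 2, 3, 2 and divided differences Δ_i = 0, 7/3, -13/2, the continuity of p' gives the tridiagonal system
  2·m_0 + 10·m_1 + 3·m_2 = 6(Δ_1 - Δ_0) = 14
  3·m_1 + 10·m_2 + 2·m_3 = 6(Δ_2 - Δ_1) = -53
Natural end conditions: m_0 = m_3 = 0.
Hence m_0 = 0, m_1 = 23/7, m_2 = -44/7, m_3 = 0.
On [2, 5], p(x) = 0 + 46/21·(x - 2) + 23/14·(x - 2)² - 67/126·(x - 2)³.
With (x - 2) = 2: p(4) = 422/63.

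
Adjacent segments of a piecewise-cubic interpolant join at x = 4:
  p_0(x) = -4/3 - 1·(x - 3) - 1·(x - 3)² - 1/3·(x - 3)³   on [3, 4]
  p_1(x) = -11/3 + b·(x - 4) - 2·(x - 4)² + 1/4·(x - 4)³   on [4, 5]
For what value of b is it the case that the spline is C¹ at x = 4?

p_0'(x) = -1 - 2·(x - 3) - 1·(x - 3)², so p_0'(4) = -4. On the right, p_1'(4) = b, so b = -4.

-4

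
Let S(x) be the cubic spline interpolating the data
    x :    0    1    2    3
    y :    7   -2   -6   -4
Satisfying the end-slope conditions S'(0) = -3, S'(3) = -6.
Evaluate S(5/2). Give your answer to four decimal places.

With σ_i denoting the second derivative at x_i, h_i = 1, 1, 1, and Δ_i = (y_(i+1) − y_i)/h_i = -9, -4, 2:
  1·σ_0 + 4·σ_1 + 1·σ_2 = 6(Δ_1 - Δ_0) = 30
  1·σ_1 + 4·σ_2 + 1·σ_3 = 6(Δ_2 - Δ_1) = 36
Clamped end conditions give two more equations: 2h_0·σ_0 + h_0·σ_1 = 6(Δ_0 - S'(0)) = -36 and h_2·σ_2 + 2h_2·σ_3 = 6(S'(3) - Δ_2) = -48.
Forward elimination and back-substitution give σ_0 = -114/5, σ_1 = 48/5, σ_2 = 72/5, σ_3 = -156/5.
On [2, 3], S(x) = -6 + 12/5·(x - 2) + 36/5·(x - 2)² - 38/5·(x - 2)³.
With (x - 2) = 1/2: S(5/2) = -79/20.

-3.9500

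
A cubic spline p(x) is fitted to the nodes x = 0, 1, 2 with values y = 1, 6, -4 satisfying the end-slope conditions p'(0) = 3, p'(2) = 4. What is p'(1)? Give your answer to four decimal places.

-5.5000

Let M_i = p''(x_i). Step sizes h_i = 1, 1; slopes of the chords Δ_i = (y_(i+1) - y_i)/h_i = 5, -10.
  1·M_0 + 4·M_1 + 1·M_2 = 6(Δ_1 - Δ_0) = -90
Clamped end conditions give two more equations: 2h_0·M_0 + h_0·M_1 = 6(Δ_0 - p'(0)) = 12 and h_1·M_1 + 2h_1·M_2 = 6(p'(2) - Δ_1) = 84.
Solving: M_0 = 29, M_1 = -46, M_2 = 65.
On [1, 2], p'(x) = b_1 + 2c_1·(x - 1) + 3d_1·(x - 1)² with b_1 = Δ_1 - h_1(2M_1 + M_2)/6 = -11/2, c_1 = M_1/2 = -23, d_1 = (M_2 - M_1)/(6h_1) = 37/2. So p'(1) = -11/2.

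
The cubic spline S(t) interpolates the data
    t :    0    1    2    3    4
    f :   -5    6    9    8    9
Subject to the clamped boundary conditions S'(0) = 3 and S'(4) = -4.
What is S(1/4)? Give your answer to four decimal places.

-3.3323

Write M_i for S''(x_i). With h_i = 1, 1, 1, 1 and divided differences Δ_i = 11, 3, -1, 1, the continuity of S' gives the tridiagonal system
  1·M_0 + 4·M_1 + 1·M_2 = 6(Δ_1 - Δ_0) = -48
  1·M_1 + 4·M_2 + 1·M_3 = 6(Δ_2 - Δ_1) = -24
  1·M_2 + 4·M_3 + 1·M_4 = 6(Δ_3 - Δ_2) = 12
Clamped end conditions give two more equations: 2h_0·M_0 + h_0·M_1 = 6(Δ_0 - S'(0)) = 48 and h_3·M_3 + 2h_3·M_4 = 6(S'(4) - Δ_3) = -30.
Forward elimination and back-substitution give M_0 = 947/28, M_1 = -275/14, M_2 = -13/4, M_3 = 121/14, M_4 = -541/28.
On [0, 1], S(t) = -5 + 3·t + 947/56·t² - 499/56·t³.
With t = 1/4: S(1/4) = -11943/3584.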